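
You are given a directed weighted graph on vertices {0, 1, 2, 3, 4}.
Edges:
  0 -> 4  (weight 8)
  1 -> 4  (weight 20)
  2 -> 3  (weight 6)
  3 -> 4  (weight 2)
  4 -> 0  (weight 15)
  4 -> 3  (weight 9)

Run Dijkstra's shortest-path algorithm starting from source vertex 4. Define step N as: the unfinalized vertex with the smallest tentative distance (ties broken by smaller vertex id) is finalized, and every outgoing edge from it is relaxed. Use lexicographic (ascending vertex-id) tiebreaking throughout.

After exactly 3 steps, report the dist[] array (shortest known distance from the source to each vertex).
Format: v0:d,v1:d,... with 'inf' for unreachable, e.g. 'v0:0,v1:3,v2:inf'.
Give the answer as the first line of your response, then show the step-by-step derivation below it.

v0:15,v1:inf,v2:inf,v3:9,v4:0

step 1: dist = v0:15,v1:inf,v2:inf,v3:9,v4:0
step 2: dist = v0:15,v1:inf,v2:inf,v3:9,v4:0
step 3: dist = v0:15,v1:inf,v2:inf,v3:9,v4:0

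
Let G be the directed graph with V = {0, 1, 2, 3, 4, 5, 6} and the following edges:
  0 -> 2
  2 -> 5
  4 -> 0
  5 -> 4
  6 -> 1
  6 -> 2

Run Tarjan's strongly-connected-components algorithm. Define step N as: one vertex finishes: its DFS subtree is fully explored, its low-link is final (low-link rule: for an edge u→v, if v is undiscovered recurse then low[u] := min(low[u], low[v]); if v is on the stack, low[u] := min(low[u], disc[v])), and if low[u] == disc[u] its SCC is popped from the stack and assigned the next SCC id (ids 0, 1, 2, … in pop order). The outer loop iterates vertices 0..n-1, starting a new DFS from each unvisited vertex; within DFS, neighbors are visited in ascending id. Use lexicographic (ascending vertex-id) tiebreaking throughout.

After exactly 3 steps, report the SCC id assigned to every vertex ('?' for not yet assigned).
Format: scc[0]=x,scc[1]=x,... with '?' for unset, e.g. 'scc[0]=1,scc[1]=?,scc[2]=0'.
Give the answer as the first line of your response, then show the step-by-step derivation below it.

scc[0]=?,scc[1]=?,scc[2]=?,scc[3]=?,scc[4]=?,scc[5]=?,scc[6]=?

step 1: low=(low[0]=0,low[1]=?,low[2]=1,low[3]=?,low[4]=0,low[5]=2,low[6]=?); scc=(scc[0]=?,scc[1]=?,scc[2]=?,scc[3]=?,scc[4]=?,scc[5]=?,scc[6]=?)
step 2: low=(low[0]=0,low[1]=?,low[2]=1,low[3]=?,low[4]=0,low[5]=0,low[6]=?); scc=(scc[0]=?,scc[1]=?,scc[2]=?,scc[3]=?,scc[4]=?,scc[5]=?,scc[6]=?)
step 3: low=(low[0]=0,low[1]=?,low[2]=0,low[3]=?,low[4]=0,low[5]=0,low[6]=?); scc=(scc[0]=?,scc[1]=?,scc[2]=?,scc[3]=?,scc[4]=?,scc[5]=?,scc[6]=?)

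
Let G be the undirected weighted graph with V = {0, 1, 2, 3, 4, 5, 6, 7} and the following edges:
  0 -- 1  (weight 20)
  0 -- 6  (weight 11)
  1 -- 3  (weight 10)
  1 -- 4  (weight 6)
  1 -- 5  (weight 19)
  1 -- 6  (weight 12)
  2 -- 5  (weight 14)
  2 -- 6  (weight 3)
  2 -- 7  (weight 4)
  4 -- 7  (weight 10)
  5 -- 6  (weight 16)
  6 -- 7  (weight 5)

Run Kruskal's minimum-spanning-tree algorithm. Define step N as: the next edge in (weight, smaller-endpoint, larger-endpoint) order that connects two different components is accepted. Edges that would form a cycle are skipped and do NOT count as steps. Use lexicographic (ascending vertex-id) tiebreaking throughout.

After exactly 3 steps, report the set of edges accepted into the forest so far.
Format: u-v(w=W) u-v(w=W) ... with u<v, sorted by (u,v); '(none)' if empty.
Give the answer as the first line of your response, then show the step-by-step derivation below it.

1-4(w=6) 2-6(w=3) 2-7(w=4)

step 1: add edge 2-6 (w=3); MST = {2-6(w=3)}
step 2: add edge 2-7 (w=4); MST = {2-6(w=3) 2-7(w=4)}
step 3: add edge 1-4 (w=6); MST = {1-4(w=6) 2-6(w=3) 2-7(w=4)}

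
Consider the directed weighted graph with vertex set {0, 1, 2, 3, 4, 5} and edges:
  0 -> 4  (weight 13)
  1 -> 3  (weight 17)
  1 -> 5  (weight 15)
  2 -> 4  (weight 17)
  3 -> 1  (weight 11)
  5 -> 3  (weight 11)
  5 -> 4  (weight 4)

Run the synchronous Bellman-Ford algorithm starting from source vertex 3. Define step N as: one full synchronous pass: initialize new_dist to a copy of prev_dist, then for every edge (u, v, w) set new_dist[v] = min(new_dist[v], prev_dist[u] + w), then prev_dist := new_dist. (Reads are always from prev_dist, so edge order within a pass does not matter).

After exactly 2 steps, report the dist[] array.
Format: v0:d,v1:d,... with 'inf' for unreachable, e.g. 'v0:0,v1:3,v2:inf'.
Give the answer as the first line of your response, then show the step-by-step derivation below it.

v0:inf,v1:11,v2:inf,v3:0,v4:inf,v5:26

step 1: dist = v0:inf,v1:11,v2:inf,v3:0,v4:inf,v5:inf
step 2: dist = v0:inf,v1:11,v2:inf,v3:0,v4:inf,v5:26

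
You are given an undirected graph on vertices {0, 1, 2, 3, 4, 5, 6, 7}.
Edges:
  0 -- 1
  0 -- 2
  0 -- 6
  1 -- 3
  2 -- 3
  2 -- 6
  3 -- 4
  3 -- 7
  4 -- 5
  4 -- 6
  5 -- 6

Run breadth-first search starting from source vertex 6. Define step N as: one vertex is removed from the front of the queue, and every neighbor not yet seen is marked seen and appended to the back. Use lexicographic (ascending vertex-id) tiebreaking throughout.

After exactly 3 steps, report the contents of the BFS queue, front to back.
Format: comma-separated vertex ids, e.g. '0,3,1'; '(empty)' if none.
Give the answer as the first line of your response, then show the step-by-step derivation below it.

4,5,1,3

step 1: dequeue 6; queue=[0,2,4,5]; order=6
step 2: dequeue 0; queue=[2,4,5,1]; order=6,0
step 3: dequeue 2; queue=[4,5,1,3]; order=6,0,2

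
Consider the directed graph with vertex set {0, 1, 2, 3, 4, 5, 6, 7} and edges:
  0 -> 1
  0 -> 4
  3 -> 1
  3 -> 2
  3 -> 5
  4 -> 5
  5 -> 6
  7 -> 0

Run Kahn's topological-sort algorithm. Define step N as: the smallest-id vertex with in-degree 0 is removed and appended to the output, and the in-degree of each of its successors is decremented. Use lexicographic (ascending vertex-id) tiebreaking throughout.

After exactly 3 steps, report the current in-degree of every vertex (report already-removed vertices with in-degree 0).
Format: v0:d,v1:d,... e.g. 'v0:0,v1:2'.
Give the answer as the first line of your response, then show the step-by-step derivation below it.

v0:0,v1:1,v2:0,v3:0,v4:1,v5:1,v6:1,v7:0

step 1: output 3; order=[3]; indeg=(1,1,0,0,1,1,1,0)
step 2: output 2; order=[3,2]; indeg=(1,1,0,0,1,1,1,0)
step 3: output 7; order=[3,2,7]; indeg=(0,1,0,0,1,1,1,0)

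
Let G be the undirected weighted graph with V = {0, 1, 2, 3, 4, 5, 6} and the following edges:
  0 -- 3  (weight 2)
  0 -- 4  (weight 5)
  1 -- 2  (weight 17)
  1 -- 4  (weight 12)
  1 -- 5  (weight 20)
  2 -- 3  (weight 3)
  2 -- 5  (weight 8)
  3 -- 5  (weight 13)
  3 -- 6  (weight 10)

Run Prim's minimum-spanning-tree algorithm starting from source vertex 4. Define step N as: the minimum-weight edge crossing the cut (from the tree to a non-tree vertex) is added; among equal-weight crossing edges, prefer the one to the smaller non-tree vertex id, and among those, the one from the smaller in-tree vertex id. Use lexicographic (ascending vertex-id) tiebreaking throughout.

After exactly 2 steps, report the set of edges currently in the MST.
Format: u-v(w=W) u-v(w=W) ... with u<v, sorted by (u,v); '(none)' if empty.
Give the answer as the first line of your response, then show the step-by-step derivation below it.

0-3(w=2) 0-4(w=5)

step 1: add edge 0-4 (w=5); MST = {0-4(w=5)}
step 2: add edge 0-3 (w=2); MST = {0-3(w=2) 0-4(w=5)}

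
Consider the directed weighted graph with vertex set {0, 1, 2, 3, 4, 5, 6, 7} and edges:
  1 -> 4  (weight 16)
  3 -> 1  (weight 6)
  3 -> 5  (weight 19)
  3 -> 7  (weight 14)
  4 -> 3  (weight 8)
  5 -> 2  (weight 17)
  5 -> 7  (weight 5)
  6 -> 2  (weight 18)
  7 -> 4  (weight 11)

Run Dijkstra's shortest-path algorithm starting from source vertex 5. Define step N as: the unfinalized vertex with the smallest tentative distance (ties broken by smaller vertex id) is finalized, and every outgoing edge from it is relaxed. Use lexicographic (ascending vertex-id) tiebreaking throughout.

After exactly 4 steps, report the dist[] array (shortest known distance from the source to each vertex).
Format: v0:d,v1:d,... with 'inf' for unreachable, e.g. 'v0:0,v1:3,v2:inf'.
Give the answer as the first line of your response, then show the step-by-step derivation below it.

v0:inf,v1:inf,v2:17,v3:24,v4:16,v5:0,v6:inf,v7:5

step 1: dist = v0:inf,v1:inf,v2:17,v3:inf,v4:inf,v5:0,v6:inf,v7:5
step 2: dist = v0:inf,v1:inf,v2:17,v3:inf,v4:16,v5:0,v6:inf,v7:5
step 3: dist = v0:inf,v1:inf,v2:17,v3:24,v4:16,v5:0,v6:inf,v7:5
step 4: dist = v0:inf,v1:inf,v2:17,v3:24,v4:16,v5:0,v6:inf,v7:5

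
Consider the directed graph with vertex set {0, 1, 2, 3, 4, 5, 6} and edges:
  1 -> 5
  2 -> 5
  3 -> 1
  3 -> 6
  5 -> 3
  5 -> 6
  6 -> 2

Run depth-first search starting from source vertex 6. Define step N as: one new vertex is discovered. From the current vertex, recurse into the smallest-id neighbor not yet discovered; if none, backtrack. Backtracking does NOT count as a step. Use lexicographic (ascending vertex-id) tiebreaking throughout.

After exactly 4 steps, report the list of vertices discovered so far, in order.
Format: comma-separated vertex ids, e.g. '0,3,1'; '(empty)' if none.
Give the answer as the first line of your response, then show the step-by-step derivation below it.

6,2,5,3

step 1: discover 6; path=6; order=6
step 2: discover 2; path=6>2; order=6,2
step 3: discover 5; path=6>2>5; order=6,2,5
step 4: discover 3; path=6>2>5>3; order=6,2,5,3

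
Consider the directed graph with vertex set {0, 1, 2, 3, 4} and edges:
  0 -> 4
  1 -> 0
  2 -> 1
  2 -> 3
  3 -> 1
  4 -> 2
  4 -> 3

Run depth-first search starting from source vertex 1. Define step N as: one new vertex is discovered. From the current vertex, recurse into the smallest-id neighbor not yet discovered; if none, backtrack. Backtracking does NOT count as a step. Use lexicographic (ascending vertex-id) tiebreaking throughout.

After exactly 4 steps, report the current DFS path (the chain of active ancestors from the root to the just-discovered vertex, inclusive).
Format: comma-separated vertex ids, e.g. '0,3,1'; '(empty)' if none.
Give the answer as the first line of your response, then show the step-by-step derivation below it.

1,0,4,2

step 1: discover 1; path=1; order=1
step 2: discover 0; path=1>0; order=1,0
step 3: discover 4; path=1>0>4; order=1,0,4
step 4: discover 2; path=1>0>4>2; order=1,0,4,2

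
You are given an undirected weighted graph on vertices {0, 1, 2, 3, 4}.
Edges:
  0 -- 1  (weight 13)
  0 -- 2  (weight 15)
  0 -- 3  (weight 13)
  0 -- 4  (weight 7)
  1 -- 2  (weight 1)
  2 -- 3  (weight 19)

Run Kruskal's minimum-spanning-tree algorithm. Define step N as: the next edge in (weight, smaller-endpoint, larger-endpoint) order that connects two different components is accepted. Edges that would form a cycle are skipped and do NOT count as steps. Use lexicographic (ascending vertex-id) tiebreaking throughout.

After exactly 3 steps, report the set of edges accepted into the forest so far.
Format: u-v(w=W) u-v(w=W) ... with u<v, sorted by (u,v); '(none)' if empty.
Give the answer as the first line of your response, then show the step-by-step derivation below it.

0-1(w=13) 0-4(w=7) 1-2(w=1)

step 1: add edge 1-2 (w=1); MST = {1-2(w=1)}
step 2: add edge 0-4 (w=7); MST = {0-4(w=7) 1-2(w=1)}
step 3: add edge 0-1 (w=13); MST = {0-1(w=13) 0-4(w=7) 1-2(w=1)}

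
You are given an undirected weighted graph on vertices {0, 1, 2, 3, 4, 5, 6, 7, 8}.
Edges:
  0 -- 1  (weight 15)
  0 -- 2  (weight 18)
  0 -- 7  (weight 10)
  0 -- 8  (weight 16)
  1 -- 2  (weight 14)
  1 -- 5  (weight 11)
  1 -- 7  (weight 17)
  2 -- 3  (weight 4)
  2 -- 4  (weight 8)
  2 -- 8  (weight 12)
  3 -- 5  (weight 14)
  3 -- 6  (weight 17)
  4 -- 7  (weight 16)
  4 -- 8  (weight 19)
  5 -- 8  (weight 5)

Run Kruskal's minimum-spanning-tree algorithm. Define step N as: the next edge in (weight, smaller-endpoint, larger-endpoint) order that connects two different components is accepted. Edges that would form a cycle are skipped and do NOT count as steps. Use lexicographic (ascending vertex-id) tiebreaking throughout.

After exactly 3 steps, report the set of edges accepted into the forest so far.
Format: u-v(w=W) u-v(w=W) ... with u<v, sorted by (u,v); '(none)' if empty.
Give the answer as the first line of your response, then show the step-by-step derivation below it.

2-3(w=4) 2-4(w=8) 5-8(w=5)

step 1: add edge 2-3 (w=4); MST = {2-3(w=4)}
step 2: add edge 5-8 (w=5); MST = {2-3(w=4) 5-8(w=5)}
step 3: add edge 2-4 (w=8); MST = {2-3(w=4) 2-4(w=8) 5-8(w=5)}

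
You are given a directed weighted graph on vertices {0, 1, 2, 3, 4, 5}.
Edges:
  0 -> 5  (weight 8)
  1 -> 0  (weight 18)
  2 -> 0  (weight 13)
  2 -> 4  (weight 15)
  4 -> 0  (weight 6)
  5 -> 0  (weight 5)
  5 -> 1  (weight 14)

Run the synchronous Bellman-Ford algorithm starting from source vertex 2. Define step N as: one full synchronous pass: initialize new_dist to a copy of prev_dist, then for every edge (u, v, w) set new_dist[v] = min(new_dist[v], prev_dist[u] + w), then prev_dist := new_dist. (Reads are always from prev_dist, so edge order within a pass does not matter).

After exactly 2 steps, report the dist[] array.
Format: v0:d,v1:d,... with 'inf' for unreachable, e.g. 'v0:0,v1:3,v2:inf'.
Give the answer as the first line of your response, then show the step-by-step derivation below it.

v0:13,v1:inf,v2:0,v3:inf,v4:15,v5:21

step 1: dist = v0:13,v1:inf,v2:0,v3:inf,v4:15,v5:inf
step 2: dist = v0:13,v1:inf,v2:0,v3:inf,v4:15,v5:21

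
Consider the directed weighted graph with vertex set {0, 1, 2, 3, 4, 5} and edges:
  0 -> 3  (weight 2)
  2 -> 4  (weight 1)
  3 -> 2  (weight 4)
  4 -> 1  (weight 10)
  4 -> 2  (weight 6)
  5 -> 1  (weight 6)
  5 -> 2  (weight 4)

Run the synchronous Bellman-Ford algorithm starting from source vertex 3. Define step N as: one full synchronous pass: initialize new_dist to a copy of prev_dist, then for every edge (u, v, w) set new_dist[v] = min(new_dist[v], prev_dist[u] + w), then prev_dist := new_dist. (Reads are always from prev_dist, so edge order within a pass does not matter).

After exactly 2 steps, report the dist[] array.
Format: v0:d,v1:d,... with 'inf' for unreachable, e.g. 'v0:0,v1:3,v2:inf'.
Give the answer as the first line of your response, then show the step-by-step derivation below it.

v0:inf,v1:inf,v2:4,v3:0,v4:5,v5:inf

step 1: dist = v0:inf,v1:inf,v2:4,v3:0,v4:inf,v5:inf
step 2: dist = v0:inf,v1:inf,v2:4,v3:0,v4:5,v5:inf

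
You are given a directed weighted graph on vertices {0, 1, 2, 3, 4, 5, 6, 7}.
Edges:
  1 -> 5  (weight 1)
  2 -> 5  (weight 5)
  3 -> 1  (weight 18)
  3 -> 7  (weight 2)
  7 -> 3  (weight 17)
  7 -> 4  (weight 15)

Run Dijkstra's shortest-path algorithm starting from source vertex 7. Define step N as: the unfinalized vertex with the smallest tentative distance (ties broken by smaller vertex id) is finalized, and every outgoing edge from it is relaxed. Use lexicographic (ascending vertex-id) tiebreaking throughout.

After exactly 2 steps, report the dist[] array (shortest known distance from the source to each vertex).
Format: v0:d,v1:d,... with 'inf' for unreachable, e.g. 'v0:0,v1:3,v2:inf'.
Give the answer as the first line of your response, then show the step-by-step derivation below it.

v0:inf,v1:inf,v2:inf,v3:17,v4:15,v5:inf,v6:inf,v7:0

step 1: dist = v0:inf,v1:inf,v2:inf,v3:17,v4:15,v5:inf,v6:inf,v7:0
step 2: dist = v0:inf,v1:inf,v2:inf,v3:17,v4:15,v5:inf,v6:inf,v7:0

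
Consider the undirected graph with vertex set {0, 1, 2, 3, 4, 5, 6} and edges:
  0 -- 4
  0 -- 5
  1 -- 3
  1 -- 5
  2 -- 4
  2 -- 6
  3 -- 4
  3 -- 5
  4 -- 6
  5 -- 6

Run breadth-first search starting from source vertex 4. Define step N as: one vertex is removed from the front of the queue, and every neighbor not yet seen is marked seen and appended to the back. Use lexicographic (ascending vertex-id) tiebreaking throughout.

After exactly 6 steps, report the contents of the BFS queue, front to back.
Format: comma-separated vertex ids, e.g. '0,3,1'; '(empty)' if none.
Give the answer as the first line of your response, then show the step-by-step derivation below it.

1

step 1: dequeue 4; queue=[0,2,3,6]; order=4
step 2: dequeue 0; queue=[2,3,6,5]; order=4,0
step 3: dequeue 2; queue=[3,6,5]; order=4,0,2
step 4: dequeue 3; queue=[6,5,1]; order=4,0,2,3
step 5: dequeue 6; queue=[5,1]; order=4,0,2,3,6
step 6: dequeue 5; queue=[1]; order=4,0,2,3,6,5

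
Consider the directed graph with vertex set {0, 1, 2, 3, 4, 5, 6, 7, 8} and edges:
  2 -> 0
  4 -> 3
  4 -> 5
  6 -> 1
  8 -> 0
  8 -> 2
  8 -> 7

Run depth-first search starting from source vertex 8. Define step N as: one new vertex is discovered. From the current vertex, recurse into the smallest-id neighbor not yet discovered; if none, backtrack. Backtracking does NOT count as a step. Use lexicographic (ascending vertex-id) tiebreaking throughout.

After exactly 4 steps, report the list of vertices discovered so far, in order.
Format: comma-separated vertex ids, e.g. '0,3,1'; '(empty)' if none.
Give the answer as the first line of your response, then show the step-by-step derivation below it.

8,0,2,7

step 1: discover 8; path=8; order=8
step 2: discover 0; path=8>0; order=8,0
step 3: discover 2; path=8>2; order=8,0,2
step 4: discover 7; path=8>7; order=8,0,2,7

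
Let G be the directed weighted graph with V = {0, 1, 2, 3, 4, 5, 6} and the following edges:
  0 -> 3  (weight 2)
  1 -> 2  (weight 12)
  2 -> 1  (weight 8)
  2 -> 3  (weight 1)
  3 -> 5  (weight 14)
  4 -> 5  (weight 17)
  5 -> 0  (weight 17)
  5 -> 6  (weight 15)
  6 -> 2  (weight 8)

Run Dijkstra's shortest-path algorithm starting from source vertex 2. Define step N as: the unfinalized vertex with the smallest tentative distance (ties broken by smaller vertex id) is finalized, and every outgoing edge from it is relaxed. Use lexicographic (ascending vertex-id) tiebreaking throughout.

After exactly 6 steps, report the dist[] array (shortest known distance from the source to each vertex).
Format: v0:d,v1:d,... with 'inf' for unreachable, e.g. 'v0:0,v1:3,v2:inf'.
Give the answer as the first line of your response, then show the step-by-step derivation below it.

v0:32,v1:8,v2:0,v3:1,v4:inf,v5:15,v6:30

step 1: dist = v0:inf,v1:8,v2:0,v3:1,v4:inf,v5:inf,v6:inf
step 2: dist = v0:inf,v1:8,v2:0,v3:1,v4:inf,v5:15,v6:inf
step 3: dist = v0:inf,v1:8,v2:0,v3:1,v4:inf,v5:15,v6:inf
step 4: dist = v0:32,v1:8,v2:0,v3:1,v4:inf,v5:15,v6:30
step 5: dist = v0:32,v1:8,v2:0,v3:1,v4:inf,v5:15,v6:30
step 6: dist = v0:32,v1:8,v2:0,v3:1,v4:inf,v5:15,v6:30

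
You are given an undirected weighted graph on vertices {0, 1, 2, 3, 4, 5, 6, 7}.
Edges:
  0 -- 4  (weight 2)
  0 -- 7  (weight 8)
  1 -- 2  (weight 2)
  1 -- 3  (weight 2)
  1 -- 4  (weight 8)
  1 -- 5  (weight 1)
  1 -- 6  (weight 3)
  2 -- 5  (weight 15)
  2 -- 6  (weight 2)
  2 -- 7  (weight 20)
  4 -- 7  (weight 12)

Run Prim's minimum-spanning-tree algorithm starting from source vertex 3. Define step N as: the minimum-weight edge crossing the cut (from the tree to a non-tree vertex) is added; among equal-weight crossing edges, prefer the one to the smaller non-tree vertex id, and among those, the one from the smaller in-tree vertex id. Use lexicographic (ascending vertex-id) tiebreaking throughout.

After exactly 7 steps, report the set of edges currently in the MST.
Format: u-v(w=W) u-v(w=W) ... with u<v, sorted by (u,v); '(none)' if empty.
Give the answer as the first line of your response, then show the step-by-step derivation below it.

0-4(w=2) 0-7(w=8) 1-2(w=2) 1-3(w=2) 1-4(w=8) 1-5(w=1) 2-6(w=2)

step 1: add edge 1-3 (w=2); MST = {1-3(w=2)}
step 2: add edge 1-5 (w=1); MST = {1-3(w=2) 1-5(w=1)}
step 3: add edge 1-2 (w=2); MST = {1-2(w=2) 1-3(w=2) 1-5(w=1)}
step 4: add edge 2-6 (w=2); MST = {1-2(w=2) 1-3(w=2) 1-5(w=1) 2-6(w=2)}
step 5: add edge 1-4 (w=8); MST = {1-2(w=2) 1-3(w=2) 1-4(w=8) 1-5(w=1) 2-6(w=2)}
step 6: add edge 0-4 (w=2); MST = {0-4(w=2) 1-2(w=2) 1-3(w=2) 1-4(w=8) 1-5(w=1) 2-6(w=2)}
step 7: add edge 0-7 (w=8); MST = {0-4(w=2) 0-7(w=8) 1-2(w=2) 1-3(w=2) 1-4(w=8) 1-5(w=1) 2-6(w=2)}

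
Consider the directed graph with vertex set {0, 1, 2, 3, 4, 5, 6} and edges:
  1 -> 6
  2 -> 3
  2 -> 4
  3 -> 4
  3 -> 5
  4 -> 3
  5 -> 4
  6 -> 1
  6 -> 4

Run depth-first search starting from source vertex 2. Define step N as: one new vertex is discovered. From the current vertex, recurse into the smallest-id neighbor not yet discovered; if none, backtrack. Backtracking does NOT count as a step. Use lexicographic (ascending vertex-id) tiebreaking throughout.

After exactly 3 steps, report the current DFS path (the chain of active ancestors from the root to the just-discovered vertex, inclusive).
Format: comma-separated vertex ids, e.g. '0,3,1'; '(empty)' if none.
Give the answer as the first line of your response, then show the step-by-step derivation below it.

2,3,4

step 1: discover 2; path=2; order=2
step 2: discover 3; path=2>3; order=2,3
step 3: discover 4; path=2>3>4; order=2,3,4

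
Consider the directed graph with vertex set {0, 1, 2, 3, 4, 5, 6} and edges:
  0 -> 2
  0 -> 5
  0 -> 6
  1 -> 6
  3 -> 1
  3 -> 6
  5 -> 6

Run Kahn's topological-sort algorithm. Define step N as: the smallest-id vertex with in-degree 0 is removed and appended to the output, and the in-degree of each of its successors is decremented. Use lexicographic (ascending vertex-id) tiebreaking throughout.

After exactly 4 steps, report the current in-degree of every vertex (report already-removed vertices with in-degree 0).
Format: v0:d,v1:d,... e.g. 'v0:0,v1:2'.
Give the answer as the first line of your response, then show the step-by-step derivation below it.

v0:0,v1:0,v2:0,v3:0,v4:0,v5:0,v6:1

step 1: output 0; order=[0]; indeg=(0,1,0,0,0,0,3)
step 2: output 2; order=[0,2]; indeg=(0,1,0,0,0,0,3)
step 3: output 3; order=[0,2,3]; indeg=(0,0,0,0,0,0,2)
step 4: output 1; order=[0,2,3,1]; indeg=(0,0,0,0,0,0,1)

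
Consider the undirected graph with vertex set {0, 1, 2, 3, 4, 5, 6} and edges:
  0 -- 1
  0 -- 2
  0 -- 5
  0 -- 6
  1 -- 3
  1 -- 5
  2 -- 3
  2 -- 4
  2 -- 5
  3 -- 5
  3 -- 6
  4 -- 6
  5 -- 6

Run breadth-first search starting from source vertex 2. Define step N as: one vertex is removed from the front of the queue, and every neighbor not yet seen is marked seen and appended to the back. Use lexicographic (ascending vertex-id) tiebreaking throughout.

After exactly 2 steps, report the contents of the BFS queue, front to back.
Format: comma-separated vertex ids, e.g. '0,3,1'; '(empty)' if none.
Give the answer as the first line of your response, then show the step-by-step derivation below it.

3,4,5,1,6

step 1: dequeue 2; queue=[0,3,4,5]; order=2
step 2: dequeue 0; queue=[3,4,5,1,6]; order=2,0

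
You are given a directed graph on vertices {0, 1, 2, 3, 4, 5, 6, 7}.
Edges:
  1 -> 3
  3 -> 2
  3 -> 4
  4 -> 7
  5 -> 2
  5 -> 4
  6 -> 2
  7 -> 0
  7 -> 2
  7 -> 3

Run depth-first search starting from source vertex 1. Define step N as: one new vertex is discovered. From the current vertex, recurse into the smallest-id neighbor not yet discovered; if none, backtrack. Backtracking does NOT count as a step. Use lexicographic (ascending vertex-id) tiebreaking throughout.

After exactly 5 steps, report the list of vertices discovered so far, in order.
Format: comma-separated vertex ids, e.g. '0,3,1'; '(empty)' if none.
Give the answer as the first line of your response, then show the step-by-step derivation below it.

1,3,2,4,7

step 1: discover 1; path=1; order=1
step 2: discover 3; path=1>3; order=1,3
step 3: discover 2; path=1>3>2; order=1,3,2
step 4: discover 4; path=1>3>4; order=1,3,2,4
step 5: discover 7; path=1>3>4>7; order=1,3,2,4,7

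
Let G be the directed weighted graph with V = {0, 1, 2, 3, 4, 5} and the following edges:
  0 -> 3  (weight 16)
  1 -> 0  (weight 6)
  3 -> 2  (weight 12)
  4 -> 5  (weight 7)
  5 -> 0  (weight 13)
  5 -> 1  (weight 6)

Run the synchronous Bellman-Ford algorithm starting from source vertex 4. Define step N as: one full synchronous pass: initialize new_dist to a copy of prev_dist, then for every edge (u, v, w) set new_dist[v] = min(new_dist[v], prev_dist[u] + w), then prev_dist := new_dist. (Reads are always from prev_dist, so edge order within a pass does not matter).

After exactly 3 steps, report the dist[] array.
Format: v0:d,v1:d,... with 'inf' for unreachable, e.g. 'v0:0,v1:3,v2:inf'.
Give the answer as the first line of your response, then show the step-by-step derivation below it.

v0:19,v1:13,v2:inf,v3:36,v4:0,v5:7

step 1: dist = v0:inf,v1:inf,v2:inf,v3:inf,v4:0,v5:7
step 2: dist = v0:20,v1:13,v2:inf,v3:inf,v4:0,v5:7
step 3: dist = v0:19,v1:13,v2:inf,v3:36,v4:0,v5:7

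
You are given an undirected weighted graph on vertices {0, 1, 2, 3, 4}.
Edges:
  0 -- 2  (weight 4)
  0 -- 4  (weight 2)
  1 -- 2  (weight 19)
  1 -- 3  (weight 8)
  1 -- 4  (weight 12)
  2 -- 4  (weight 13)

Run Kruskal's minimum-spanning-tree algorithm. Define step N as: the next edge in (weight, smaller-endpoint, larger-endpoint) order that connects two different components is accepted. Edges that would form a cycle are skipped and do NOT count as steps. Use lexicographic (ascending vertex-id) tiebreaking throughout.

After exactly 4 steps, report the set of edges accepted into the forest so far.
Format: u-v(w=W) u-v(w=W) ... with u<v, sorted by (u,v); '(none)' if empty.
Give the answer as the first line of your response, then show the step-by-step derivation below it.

0-2(w=4) 0-4(w=2) 1-3(w=8) 1-4(w=12)

step 1: add edge 0-4 (w=2); MST = {0-4(w=2)}
step 2: add edge 0-2 (w=4); MST = {0-2(w=4) 0-4(w=2)}
step 3: add edge 1-3 (w=8); MST = {0-2(w=4) 0-4(w=2) 1-3(w=8)}
step 4: add edge 1-4 (w=12); MST = {0-2(w=4) 0-4(w=2) 1-3(w=8) 1-4(w=12)}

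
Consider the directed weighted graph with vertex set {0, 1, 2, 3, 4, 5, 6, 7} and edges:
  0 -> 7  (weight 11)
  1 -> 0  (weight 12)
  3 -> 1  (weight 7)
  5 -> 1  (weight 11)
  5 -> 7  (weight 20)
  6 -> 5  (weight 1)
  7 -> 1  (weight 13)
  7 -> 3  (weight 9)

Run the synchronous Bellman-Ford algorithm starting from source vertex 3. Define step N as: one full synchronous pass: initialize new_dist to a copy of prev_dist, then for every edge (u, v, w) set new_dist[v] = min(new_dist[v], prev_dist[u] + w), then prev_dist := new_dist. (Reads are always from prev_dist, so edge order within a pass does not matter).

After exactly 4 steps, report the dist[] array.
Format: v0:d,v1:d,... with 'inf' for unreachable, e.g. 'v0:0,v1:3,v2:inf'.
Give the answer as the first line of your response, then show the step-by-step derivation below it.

v0:19,v1:7,v2:inf,v3:0,v4:inf,v5:inf,v6:inf,v7:30

step 1: dist = v0:inf,v1:7,v2:inf,v3:0,v4:inf,v5:inf,v6:inf,v7:inf
step 2: dist = v0:19,v1:7,v2:inf,v3:0,v4:inf,v5:inf,v6:inf,v7:inf
step 3: dist = v0:19,v1:7,v2:inf,v3:0,v4:inf,v5:inf,v6:inf,v7:30
step 4: dist = v0:19,v1:7,v2:inf,v3:0,v4:inf,v5:inf,v6:inf,v7:30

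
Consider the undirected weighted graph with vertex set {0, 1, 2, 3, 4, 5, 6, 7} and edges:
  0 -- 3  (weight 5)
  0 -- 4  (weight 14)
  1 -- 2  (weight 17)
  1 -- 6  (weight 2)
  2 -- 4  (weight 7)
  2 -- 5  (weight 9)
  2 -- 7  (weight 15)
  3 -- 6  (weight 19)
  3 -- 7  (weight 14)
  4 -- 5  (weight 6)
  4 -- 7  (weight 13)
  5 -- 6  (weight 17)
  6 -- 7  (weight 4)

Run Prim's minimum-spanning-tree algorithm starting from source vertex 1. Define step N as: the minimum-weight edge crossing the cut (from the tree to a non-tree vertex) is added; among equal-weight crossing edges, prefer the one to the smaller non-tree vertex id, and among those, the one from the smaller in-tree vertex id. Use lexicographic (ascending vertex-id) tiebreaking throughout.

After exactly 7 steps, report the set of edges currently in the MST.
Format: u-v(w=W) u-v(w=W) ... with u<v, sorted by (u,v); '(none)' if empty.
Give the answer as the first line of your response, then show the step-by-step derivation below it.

0-3(w=5) 0-4(w=14) 1-6(w=2) 2-4(w=7) 4-5(w=6) 4-7(w=13) 6-7(w=4)

step 1: add edge 1-6 (w=2); MST = {1-6(w=2)}
step 2: add edge 6-7 (w=4); MST = {1-6(w=2) 6-7(w=4)}
step 3: add edge 4-7 (w=13); MST = {1-6(w=2) 4-7(w=13) 6-7(w=4)}
step 4: add edge 4-5 (w=6); MST = {1-6(w=2) 4-5(w=6) 4-7(w=13) 6-7(w=4)}
step 5: add edge 2-4 (w=7); MST = {1-6(w=2) 2-4(w=7) 4-5(w=6) 4-7(w=13) 6-7(w=4)}
step 6: add edge 0-4 (w=14); MST = {0-4(w=14) 1-6(w=2) 2-4(w=7) 4-5(w=6) 4-7(w=13) 6-7(w=4)}
step 7: add edge 0-3 (w=5); MST = {0-3(w=5) 0-4(w=14) 1-6(w=2) 2-4(w=7) 4-5(w=6) 4-7(w=13) 6-7(w=4)}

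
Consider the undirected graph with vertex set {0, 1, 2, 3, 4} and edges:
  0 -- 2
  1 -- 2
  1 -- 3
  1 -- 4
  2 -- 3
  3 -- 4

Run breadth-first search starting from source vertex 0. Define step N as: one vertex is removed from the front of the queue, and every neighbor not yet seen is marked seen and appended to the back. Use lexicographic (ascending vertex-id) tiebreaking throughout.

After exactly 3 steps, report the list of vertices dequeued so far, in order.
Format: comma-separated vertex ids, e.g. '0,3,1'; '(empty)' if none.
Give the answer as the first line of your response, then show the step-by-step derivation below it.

0,2,1

step 1: dequeue 0; queue=[2]; order=0
step 2: dequeue 2; queue=[1,3]; order=0,2
step 3: dequeue 1; queue=[3,4]; order=0,2,1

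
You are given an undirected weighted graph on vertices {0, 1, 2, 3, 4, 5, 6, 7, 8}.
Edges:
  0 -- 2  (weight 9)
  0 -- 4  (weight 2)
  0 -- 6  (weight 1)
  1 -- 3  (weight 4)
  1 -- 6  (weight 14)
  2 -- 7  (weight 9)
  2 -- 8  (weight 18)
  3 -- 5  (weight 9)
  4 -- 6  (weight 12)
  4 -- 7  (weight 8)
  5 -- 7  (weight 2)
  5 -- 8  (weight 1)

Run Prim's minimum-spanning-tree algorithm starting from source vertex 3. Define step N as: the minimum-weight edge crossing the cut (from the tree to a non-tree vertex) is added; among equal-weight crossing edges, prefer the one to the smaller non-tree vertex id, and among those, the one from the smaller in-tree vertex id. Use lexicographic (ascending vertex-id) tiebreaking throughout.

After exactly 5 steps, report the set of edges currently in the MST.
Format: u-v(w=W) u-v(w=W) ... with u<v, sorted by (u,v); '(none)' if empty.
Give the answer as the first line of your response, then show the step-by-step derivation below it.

1-3(w=4) 3-5(w=9) 4-7(w=8) 5-7(w=2) 5-8(w=1)

step 1: add edge 1-3 (w=4); MST = {1-3(w=4)}
step 2: add edge 3-5 (w=9); MST = {1-3(w=4) 3-5(w=9)}
step 3: add edge 5-8 (w=1); MST = {1-3(w=4) 3-5(w=9) 5-8(w=1)}
step 4: add edge 5-7 (w=2); MST = {1-3(w=4) 3-5(w=9) 5-7(w=2) 5-8(w=1)}
step 5: add edge 4-7 (w=8); MST = {1-3(w=4) 3-5(w=9) 4-7(w=8) 5-7(w=2) 5-8(w=1)}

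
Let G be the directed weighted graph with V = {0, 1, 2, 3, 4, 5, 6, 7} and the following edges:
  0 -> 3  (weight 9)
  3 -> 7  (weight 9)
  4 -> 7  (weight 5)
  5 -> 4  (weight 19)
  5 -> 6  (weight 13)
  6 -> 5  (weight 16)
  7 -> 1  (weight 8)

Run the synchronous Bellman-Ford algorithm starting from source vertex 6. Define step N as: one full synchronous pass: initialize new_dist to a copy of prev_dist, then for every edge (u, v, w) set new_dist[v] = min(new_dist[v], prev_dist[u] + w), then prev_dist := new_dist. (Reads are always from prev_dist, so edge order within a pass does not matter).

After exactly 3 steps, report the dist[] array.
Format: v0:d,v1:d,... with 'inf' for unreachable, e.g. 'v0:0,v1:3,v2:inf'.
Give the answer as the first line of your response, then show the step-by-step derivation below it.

v0:inf,v1:inf,v2:inf,v3:inf,v4:35,v5:16,v6:0,v7:40

step 1: dist = v0:inf,v1:inf,v2:inf,v3:inf,v4:inf,v5:16,v6:0,v7:inf
step 2: dist = v0:inf,v1:inf,v2:inf,v3:inf,v4:35,v5:16,v6:0,v7:inf
step 3: dist = v0:inf,v1:inf,v2:inf,v3:inf,v4:35,v5:16,v6:0,v7:40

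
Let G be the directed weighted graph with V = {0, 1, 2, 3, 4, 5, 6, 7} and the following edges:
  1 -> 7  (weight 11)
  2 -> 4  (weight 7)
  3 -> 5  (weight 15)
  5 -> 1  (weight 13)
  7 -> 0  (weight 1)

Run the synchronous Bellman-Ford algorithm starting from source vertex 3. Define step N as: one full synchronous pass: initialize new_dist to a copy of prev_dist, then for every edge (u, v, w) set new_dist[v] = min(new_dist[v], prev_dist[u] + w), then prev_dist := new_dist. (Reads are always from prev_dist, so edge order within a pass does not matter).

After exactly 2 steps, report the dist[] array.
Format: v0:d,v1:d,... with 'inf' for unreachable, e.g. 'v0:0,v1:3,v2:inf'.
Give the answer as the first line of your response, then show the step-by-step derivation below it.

v0:inf,v1:28,v2:inf,v3:0,v4:inf,v5:15,v6:inf,v7:inf

step 1: dist = v0:inf,v1:inf,v2:inf,v3:0,v4:inf,v5:15,v6:inf,v7:inf
step 2: dist = v0:inf,v1:28,v2:inf,v3:0,v4:inf,v5:15,v6:inf,v7:inf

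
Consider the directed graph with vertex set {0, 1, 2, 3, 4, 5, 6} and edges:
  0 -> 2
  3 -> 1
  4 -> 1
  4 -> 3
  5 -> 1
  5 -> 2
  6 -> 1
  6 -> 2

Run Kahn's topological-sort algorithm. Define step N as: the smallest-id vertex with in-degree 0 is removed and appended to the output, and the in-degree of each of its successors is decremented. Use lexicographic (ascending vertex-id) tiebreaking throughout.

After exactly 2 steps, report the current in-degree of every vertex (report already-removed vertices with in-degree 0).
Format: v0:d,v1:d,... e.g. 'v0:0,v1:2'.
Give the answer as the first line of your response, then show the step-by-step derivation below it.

v0:0,v1:3,v2:2,v3:0,v4:0,v5:0,v6:0

step 1: output 0; order=[0]; indeg=(0,4,2,1,0,0,0)
step 2: output 4; order=[0,4]; indeg=(0,3,2,0,0,0,0)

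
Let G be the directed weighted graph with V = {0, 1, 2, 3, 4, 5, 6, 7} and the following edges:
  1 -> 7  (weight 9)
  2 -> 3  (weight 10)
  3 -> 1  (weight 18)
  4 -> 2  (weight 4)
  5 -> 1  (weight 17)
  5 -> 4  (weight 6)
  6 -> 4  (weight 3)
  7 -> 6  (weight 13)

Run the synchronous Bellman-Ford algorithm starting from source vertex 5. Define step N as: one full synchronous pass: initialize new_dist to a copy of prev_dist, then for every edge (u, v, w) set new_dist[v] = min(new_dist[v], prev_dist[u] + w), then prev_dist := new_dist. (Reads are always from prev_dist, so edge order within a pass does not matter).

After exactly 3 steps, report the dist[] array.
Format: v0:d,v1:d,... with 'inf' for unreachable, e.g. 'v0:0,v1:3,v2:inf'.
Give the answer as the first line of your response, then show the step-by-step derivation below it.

v0:inf,v1:17,v2:10,v3:20,v4:6,v5:0,v6:39,v7:26

step 1: dist = v0:inf,v1:17,v2:inf,v3:inf,v4:6,v5:0,v6:inf,v7:inf
step 2: dist = v0:inf,v1:17,v2:10,v3:inf,v4:6,v5:0,v6:inf,v7:26
step 3: dist = v0:inf,v1:17,v2:10,v3:20,v4:6,v5:0,v6:39,v7:26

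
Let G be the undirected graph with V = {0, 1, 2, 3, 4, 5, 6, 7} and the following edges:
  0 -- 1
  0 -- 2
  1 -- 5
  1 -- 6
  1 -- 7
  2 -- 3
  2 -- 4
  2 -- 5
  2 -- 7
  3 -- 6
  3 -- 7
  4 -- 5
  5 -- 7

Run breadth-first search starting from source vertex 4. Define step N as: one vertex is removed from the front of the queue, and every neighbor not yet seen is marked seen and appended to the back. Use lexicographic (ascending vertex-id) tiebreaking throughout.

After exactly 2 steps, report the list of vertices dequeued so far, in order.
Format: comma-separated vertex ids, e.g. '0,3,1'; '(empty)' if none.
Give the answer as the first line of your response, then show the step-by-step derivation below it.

4,2

step 1: dequeue 4; queue=[2,5]; order=4
step 2: dequeue 2; queue=[5,0,3,7]; order=4,2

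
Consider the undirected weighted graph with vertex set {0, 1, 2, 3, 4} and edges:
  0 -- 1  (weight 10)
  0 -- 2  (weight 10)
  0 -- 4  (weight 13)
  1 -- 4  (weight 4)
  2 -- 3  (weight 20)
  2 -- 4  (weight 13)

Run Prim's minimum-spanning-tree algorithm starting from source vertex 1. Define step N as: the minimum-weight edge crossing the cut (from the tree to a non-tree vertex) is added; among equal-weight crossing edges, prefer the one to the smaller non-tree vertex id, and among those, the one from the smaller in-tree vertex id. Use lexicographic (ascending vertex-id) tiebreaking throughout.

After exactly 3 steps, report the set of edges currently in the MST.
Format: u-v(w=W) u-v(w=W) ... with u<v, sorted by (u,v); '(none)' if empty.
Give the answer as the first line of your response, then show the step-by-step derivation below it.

0-1(w=10) 0-2(w=10) 1-4(w=4)

step 1: add edge 1-4 (w=4); MST = {1-4(w=4)}
step 2: add edge 0-1 (w=10); MST = {0-1(w=10) 1-4(w=4)}
step 3: add edge 0-2 (w=10); MST = {0-1(w=10) 0-2(w=10) 1-4(w=4)}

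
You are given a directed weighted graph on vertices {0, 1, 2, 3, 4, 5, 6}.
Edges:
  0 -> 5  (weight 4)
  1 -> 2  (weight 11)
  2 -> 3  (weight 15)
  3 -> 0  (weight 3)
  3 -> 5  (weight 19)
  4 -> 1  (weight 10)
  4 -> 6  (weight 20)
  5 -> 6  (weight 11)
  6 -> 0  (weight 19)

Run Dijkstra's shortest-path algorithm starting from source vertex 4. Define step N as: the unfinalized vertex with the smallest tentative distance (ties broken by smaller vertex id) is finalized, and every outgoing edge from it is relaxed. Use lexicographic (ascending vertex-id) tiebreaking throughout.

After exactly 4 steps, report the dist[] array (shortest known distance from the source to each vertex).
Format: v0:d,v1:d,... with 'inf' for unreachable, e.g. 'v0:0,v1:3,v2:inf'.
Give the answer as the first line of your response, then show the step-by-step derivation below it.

v0:39,v1:10,v2:21,v3:36,v4:0,v5:inf,v6:20

step 1: dist = v0:inf,v1:10,v2:inf,v3:inf,v4:0,v5:inf,v6:20
step 2: dist = v0:inf,v1:10,v2:21,v3:inf,v4:0,v5:inf,v6:20
step 3: dist = v0:39,v1:10,v2:21,v3:inf,v4:0,v5:inf,v6:20
step 4: dist = v0:39,v1:10,v2:21,v3:36,v4:0,v5:inf,v6:20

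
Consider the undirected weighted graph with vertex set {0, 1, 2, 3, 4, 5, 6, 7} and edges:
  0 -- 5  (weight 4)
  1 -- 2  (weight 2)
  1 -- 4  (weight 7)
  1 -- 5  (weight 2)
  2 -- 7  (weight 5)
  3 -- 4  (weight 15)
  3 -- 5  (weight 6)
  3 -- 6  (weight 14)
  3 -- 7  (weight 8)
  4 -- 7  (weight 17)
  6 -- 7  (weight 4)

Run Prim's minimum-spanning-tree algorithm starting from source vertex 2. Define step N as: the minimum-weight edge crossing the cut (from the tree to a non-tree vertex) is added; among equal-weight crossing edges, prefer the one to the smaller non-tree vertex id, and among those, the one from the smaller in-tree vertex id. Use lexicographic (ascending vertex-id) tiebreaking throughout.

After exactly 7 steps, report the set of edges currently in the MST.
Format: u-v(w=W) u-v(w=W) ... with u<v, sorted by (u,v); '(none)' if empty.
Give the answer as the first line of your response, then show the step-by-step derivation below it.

0-5(w=4) 1-2(w=2) 1-4(w=7) 1-5(w=2) 2-7(w=5) 3-5(w=6) 6-7(w=4)

step 1: add edge 1-2 (w=2); MST = {1-2(w=2)}
step 2: add edge 1-5 (w=2); MST = {1-2(w=2) 1-5(w=2)}
step 3: add edge 0-5 (w=4); MST = {0-5(w=4) 1-2(w=2) 1-5(w=2)}
step 4: add edge 2-7 (w=5); MST = {0-5(w=4) 1-2(w=2) 1-5(w=2) 2-7(w=5)}
step 5: add edge 6-7 (w=4); MST = {0-5(w=4) 1-2(w=2) 1-5(w=2) 2-7(w=5) 6-7(w=4)}
step 6: add edge 3-5 (w=6); MST = {0-5(w=4) 1-2(w=2) 1-5(w=2) 2-7(w=5) 3-5(w=6) 6-7(w=4)}
step 7: add edge 1-4 (w=7); MST = {0-5(w=4) 1-2(w=2) 1-4(w=7) 1-5(w=2) 2-7(w=5) 3-5(w=6) 6-7(w=4)}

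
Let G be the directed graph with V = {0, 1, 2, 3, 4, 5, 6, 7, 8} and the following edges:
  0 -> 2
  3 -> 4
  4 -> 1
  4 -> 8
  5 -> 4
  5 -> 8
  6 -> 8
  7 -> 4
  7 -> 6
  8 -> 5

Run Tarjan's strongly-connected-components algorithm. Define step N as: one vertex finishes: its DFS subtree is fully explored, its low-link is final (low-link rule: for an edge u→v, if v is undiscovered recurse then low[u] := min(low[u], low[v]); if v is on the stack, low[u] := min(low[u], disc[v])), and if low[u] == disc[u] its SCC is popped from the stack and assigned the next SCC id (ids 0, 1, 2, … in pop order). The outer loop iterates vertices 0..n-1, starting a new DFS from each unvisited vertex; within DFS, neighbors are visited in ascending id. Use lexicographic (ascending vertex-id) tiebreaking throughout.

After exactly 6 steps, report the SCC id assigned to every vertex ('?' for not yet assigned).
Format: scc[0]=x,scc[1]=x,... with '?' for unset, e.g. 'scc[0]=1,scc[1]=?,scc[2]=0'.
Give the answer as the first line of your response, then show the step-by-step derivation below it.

scc[0]=1,scc[1]=2,scc[2]=0,scc[3]=?,scc[4]=3,scc[5]=3,scc[6]=?,scc[7]=?,scc[8]=3

step 1: low=(low[0]=0,low[1]=?,low[2]=1,low[3]=?,low[4]=?,low[5]=?,low[6]=?,low[7]=?,low[8]=?); scc=(scc[0]=?,scc[1]=?,scc[2]=0,scc[3]=?,scc[4]=?,scc[5]=?,scc[6]=?,scc[7]=?,scc[8]=?)
step 2: low=(low[0]=0,low[1]=?,low[2]=1,low[3]=?,low[4]=?,low[5]=?,low[6]=?,low[7]=?,low[8]=?); scc=(scc[0]=1,scc[1]=?,scc[2]=0,scc[3]=?,scc[4]=?,scc[5]=?,scc[6]=?,scc[7]=?,scc[8]=?)
step 3: low=(low[0]=0,low[1]=2,low[2]=1,low[3]=?,low[4]=?,low[5]=?,low[6]=?,low[7]=?,low[8]=?); scc=(scc[0]=1,scc[1]=2,scc[2]=0,scc[3]=?,scc[4]=?,scc[5]=?,scc[6]=?,scc[7]=?,scc[8]=?)
step 4: low=(low[0]=0,low[1]=2,low[2]=1,low[3]=3,low[4]=4,low[5]=4,low[6]=?,low[7]=?,low[8]=5); scc=(scc[0]=1,scc[1]=2,scc[2]=0,scc[3]=?,scc[4]=?,scc[5]=?,scc[6]=?,scc[7]=?,scc[8]=?)
step 5: low=(low[0]=0,low[1]=2,low[2]=1,low[3]=3,low[4]=4,low[5]=4,low[6]=?,low[7]=?,low[8]=4); scc=(scc[0]=1,scc[1]=2,scc[2]=0,scc[3]=?,scc[4]=?,scc[5]=?,scc[6]=?,scc[7]=?,scc[8]=?)
step 6: low=(low[0]=0,low[1]=2,low[2]=1,low[3]=3,low[4]=4,low[5]=4,low[6]=?,low[7]=?,low[8]=4); scc=(scc[0]=1,scc[1]=2,scc[2]=0,scc[3]=?,scc[4]=3,scc[5]=3,scc[6]=?,scc[7]=?,scc[8]=3)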